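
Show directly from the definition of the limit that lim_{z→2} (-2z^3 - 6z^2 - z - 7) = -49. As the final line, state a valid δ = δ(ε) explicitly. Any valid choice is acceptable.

Suppose ε > 0. We want δ > 0 such that 0 < |z − 2| < δ implies |(-2z^3 - 6z^2 - z - 7) + 49| < ε.
(-2z^3 - 6z^2 - z - 7) + 49 = -2z^3 - 6z^2 - z + 42 = (z − 2)(-2z^2 - 10z - 21).
So |(-2z^3 - 6z^2 - z - 7) + 49| = |z − 2|·|-2z^2 - 10z - 21|.
Assume first that |z − 2| < 1, so |z| < 3. Then |-2z^2 - 10z - 21| ≤ 2·3^2 + 10·3 + 21 = 69.
Hence |(-2z^3 - 6z^2 - z - 7) + 49| ≤ 69|z − 2| < ε provided |z − 2| < ε/69.
Choosing δ = min(1, ε/69) ensures both conditions, hence |(-2z^3 - 6z^2 - z - 7) + 49| < ε.

δ = min(1, ε/69)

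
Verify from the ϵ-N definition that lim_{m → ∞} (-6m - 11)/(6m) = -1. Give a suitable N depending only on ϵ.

Suppose ϵ > 0. For m ≥ 1, |(-6m - 11)/(6m) + 1| = |-66|/(6(6m)) = 66/(6(6m)).
Since 6m ≥ 6m for m ≥ 1, this is ≤ 66/(6·6m) = (11/6)/m.
So |(-6m - 11)/(6m) + 1| < ϵ whenever m > (11/6)/ϵ.
Take N = (11/6)/ϵ. If m > N then |(-6m - 11)/(6m) + 1| ≤ (11/6)/m < ϵ.

N = (11/6)/ϵ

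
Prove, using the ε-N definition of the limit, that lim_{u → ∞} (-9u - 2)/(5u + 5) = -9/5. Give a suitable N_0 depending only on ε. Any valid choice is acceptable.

N_0 = (7/5)/ε

Let ε > 0 be given. We seek N_0 > 0 such that u > N_0 implies |(-9u - 2)/(5u + 5) + 9/5| < ε.
(-9u - 2)/(5u + 5) + 9/5 = (5(-9u - 2) − (-9)(5u + 5)) / (5(5u + 5)) = 35/(5(5u + 5)).
For u > 0 we have 5u + 5 > 5u, so |(-9u - 2)/(5u + 5) + 9/5| = 35/(5(5u + 5)) < 35/(5·5u) = (7/5)/u.
Thus |(-9u - 2)/(5u + 5) + 9/5| < ε whenever u > (7/5)/ε.
Take N_0 = (7/5)/ε. If u > N_0 then |(-9u - 2)/(5u + 5) + 9/5| < (7/5)/u < ε.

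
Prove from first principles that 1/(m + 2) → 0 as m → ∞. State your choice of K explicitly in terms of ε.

Fix ε > 0. For m ≥ 1, |1/(m + 2) − 0| = 1/(m + 2) ≤ 1/m.
We need 1/m < ε, i.e. m > 1/ε.
Take K = 1/ε. If m > K then |1/(m + 2)| ≤ 1/m < ε.

K = 1/ε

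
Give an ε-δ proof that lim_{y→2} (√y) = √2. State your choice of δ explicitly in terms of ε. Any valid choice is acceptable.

δ = min(2, √2·ε)

Suppose ε > 0. We want δ > 0 such that 0 < |y − 2| < δ implies |√y − √2| < ε.
Rationalise: √y − √2 = (y − 2)/(√y + √2), so |√y − √2| = |y − 2|/(√y + √2).
Restrict δ ≤ 2 so that |y − 2| < 2 forces y > 0, and then √y + √2 > √2.
Hence |√y − √2| < |y − 2|/√2, which is < ε once |y − 2| < √2·ε.
Take δ = min(2, √2·ε). If 0 < |y − 2| < δ then y > 0 and |√y − √2| < |y − 2|/√2 < ε.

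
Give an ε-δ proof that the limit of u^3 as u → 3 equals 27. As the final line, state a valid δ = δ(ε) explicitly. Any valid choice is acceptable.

Fix ε > 0. We seek δ > 0 with 0 < |u − 3| < δ ⇒ |u^3 − 27| < ε.
Factor: u^3 − 27 = (u − 3)(u^2 + 3u + 9), so |u^3 − 27| = |u − 3|·|u^2 + 3u + 9|.
Restrict δ ≤ 1. Then |u − 3| < 1 gives |u| < 4, so by the triangle inequality |u^2 + 3u + 9| ≤ 4^2 + 3·4 + 9 = 37.
Hence |u^3 − 27| ≤ 37|u − 3|, which is < ε once |u − 3| < ε/37.
Take δ = min(1, ε/37). If 0 < |u − 3| < δ then both bounds hold and |u^3 − 27| ≤ 37|u − 3| < 37·(ε/37) = ε.

δ = min(1, ε/37)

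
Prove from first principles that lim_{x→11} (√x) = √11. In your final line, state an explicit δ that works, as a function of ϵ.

δ = min(11, √11·ϵ)

Suppose ϵ > 0. We want δ > 0 such that 0 < |x − 11| < δ implies |√x − √11| < ϵ.
Rationalise: √x − √11 = (x − 11)/(√x + √11), so |√x − √11| = |x − 11|/(√x + √11).
Restrict δ ≤ 11 so that |x − 11| < 11 forces x > 0, and then √x + √11 > √11.
Hence |√x − √11| < |x − 11|/√11, which is < ϵ once |x − 11| < √11·ϵ.
Take δ = min(11, √11·ϵ). If 0 < |x − 11| < δ then x > 0 and |√x − √11| < |x − 11|/√11 < ϵ.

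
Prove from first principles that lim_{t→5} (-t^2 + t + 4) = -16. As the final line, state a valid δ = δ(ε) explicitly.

Let ε > 0 be given. We want δ > 0 such that 0 < |t − 5| < δ implies |(-t^2 + t + 4) + 16| < ε.
(-t^2 + t + 4) + 16 = -t^2 + t + 20 = (t − 5)(-t - 4).
So |(-t^2 + t + 4) + 16| = |t − 5|·|-t - 4|.
Assume first that |t − 5| < 1, so |t| < 6. Then |-t - 4| ≤ 6 + 4 = 10.
Hence |(-t^2 + t + 4) + 16| ≤ 10|t − 5| < ε provided |t − 5| < ε/10.
Choosing δ = min(1, ε/10) ensures both conditions, hence |(-t^2 + t + 4) + 16| < ε.

δ = min(1, ε/10)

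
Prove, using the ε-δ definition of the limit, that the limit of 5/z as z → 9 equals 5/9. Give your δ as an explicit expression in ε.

δ = min(9/2, (81/10)ε)

Fix ε > 0. We seek δ > 0 such that 0 < |z − 9| < δ implies |5/z − (5/9)| < ε.
|5/z − (5/9)| = 5·|9 − z|/(9·|z|) = 5|z − 9|/(9|z|).
Restrict δ ≤ 9/2. Then |z − 9| < 9/2 gives |z| > 9/2, so 9|z| > 81/2.
Then |5/z − (5/9)| < 5|z − 9|/(81/2), which is < ε when |z − 9| < (81/10)ε.
Take δ = min(9/2, (81/10)ε). Then 0 < |z − 9| < δ gives both |z − 9| < 9/2 and |z − 9| < (81/10)ε, so |5/z − (5/9)| < ε.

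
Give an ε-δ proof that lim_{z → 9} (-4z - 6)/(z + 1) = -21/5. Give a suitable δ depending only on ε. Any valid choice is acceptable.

δ = min(5, 25ε)

Fix ε > 0. We want δ > 0 with 0 < |z − 9| < δ ⇒ |(-4z - 6)/(z + 1) + 21/5| < ε.
Combining over a common denominator, (-4z - 6)/(z + 1) + 21/5 = [(-4z - 6)·10 − (-42)·(z + 1)] / [10·(z + 1)] = 2(z − 9) / (10(z + 1)).
So |(-4z - 6)/(z + 1) + 21/5| = 2|z − 9| / (10·|z + 1|).
Require δ ≤ 5, so |z + 1| ≥ |10| − |z − 9| > 10 − 5 = 5.
Hence |(-4z - 6)/(z + 1) + 21/5| < 2|z − 9|/(10·5) = (1/25)|z − 9|, which is < ε once |z − 9| < 25ε.
Take δ = min(5, 25ε). Then 0 < |z − 9| < δ forces both bounds, so |(-4z - 6)/(z + 1) + 21/5| < ε.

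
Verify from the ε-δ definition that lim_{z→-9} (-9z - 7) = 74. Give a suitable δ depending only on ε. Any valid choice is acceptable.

Let ε > 0. We need δ > 0 so that 0 < |z + 9| < δ implies |(-9z - 7) − 74| < ε.
|(-9z - 7) − 74| = |-9z - 81| = 9|z + 9|.
Thus it suffices that |z + 9| < ε/9.
Choosing δ = ε/9 gives |(-9z - 7) − 74| = 9|z + 9| < ε whenever |z + 9| < δ.

δ = ε/9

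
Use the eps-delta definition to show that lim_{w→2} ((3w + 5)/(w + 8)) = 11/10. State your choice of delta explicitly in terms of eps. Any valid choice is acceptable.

delta = min(5, (50/19)eps)

Let eps > 0. We want delta > 0 with 0 < |w − 2| < delta ⇒ |(3w + 5)/(w + 8) − (11/10)| < eps.
Combining over a common denominator, (3w + 5)/(w + 8) − (11/10) = [(3w + 5)·10 − 11·(w + 8)] / [10·(w + 8)] = 19(w − 2) / (10(w + 8)).
So |(3w + 5)/(w + 8) − (11/10)| = 19|w − 2| / (10·|w + 8|).
Restrict delta ≤ 5. Then |w − 2| < 5 gives |w + 8| = |(w − 2) + 10| ≥ 10 − 5 = 5.
Hence |(3w + 5)/(w + 8) − (11/10)| < 19|w − 2|/(10·5) = (19/50)|w − 2|, which is < eps once |w − 2| < (50/19)eps.
Take delta = min(5, (50/19)eps). Then 0 < |w − 2| < delta forces both bounds, so |(3w + 5)/(w + 8) − (11/10)| < eps.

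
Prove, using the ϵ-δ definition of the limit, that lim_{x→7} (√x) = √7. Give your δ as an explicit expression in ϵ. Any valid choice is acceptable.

δ = min(7, √7·ϵ)

Let ϵ > 0 be given. We want δ > 0 such that 0 < |x − 7| < δ implies |√x − √7| < ϵ.
Rationalise: √x − √7 = (x − 7)/(√x + √7), so |√x − √7| = |x − 7|/(√x + √7).
Restrict δ ≤ 7 so that |x − 7| < 7 forces x > 0, and then √x + √7 > √7.
Hence |√x − √7| < |x − 7|/√7, which is < ϵ once |x − 7| < √7·ϵ.
Take δ = min(7, √7·ϵ). If 0 < |x − 7| < δ then x > 0 and |√x − √7| < |x − 7|/√7 < ϵ.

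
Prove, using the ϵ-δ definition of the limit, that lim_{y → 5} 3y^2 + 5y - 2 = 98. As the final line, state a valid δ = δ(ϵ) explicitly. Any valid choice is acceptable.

Let ϵ > 0 be given. We want δ > 0 such that 0 < |y − 5| < δ implies |(3y^2 + 5y - 2) − 98| < ϵ.
(3y^2 + 5y - 2) − 98 = 3y^2 + 5y - 100 = (y − 5)(3y + 20).
So |(3y^2 + 5y - 2) − 98| = |y − 5|·|3y + 20|.
Require δ ≤ 2. Then |y − 5| < 2 gives |y| < 7, and by the triangle inequality |3y + 20| ≤ 3·7 + 20 = 41.
Hence |(3y^2 + 5y - 2) − 98| ≤ 41|y − 5| < ϵ provided |y − 5| < ϵ/41.
Choosing δ = min(2, ϵ/41) ensures both conditions, hence |(3y^2 + 5y - 2) − 98| < ϵ.

δ = min(2, ϵ/41)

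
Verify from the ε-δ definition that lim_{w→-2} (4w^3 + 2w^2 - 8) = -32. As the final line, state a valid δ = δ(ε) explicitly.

Suppose ε > 0. We want δ > 0 such that 0 < |w + 2| < δ implies |(4w^3 + 2w^2 - 8) + 32| < ε.
(4w^3 + 2w^2 - 8) + 32 = 4w^3 + 2w^2 + 24 = (w + 2)(4w^2 - 6w + 12).
So |(4w^3 + 2w^2 - 8) + 32| = |w + 2|·|4w^2 - 6w + 12|.
Assume first that |w + 2| < 2, so |w| < 4. Then |4w^2 - 6w + 12| ≤ 4·4^2 + 6·4 + 12 = 100.
Hence |(4w^3 + 2w^2 - 8) + 32| ≤ 100|w + 2| < ε provided |w + 2| < ε/100.
Take δ = min(2, ε/100). Then 0 < |w + 2| < δ gives both |w + 2| < 2 and |w + 2| < ε/100, so |(4w^3 + 2w^2 - 8) + 32| < ε.

δ = min(2, ε/100)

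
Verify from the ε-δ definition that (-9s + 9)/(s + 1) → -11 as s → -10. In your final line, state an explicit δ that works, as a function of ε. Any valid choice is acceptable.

Let ε > 0. We want δ > 0 with 0 < |s + 10| < δ ⇒ |(-9s + 9)/(s + 1) + 11| < ε.
Combining over a common denominator, (-9s + 9)/(s + 1) + 11 = [(-9s + 9)·(-9) − 99·(s + 1)] / [(-9)·(s + 1)] = -18(s + 10) / ((-9)(s + 1)).
So |(-9s + 9)/(s + 1) + 11| = 18|s + 10| / (9·|s + 1|).
Require δ ≤ 9/2, so |s + 1| ≥ |-9| − |s + 10| > 9 − 9/2 = 9/2.
Hence |(-9s + 9)/(s + 1) + 11| < 18|s + 10|/(9·(9/2)) = (4/9)|s + 10|, which is < ε once |s + 10| < (9/4)ε.
Take δ = min(9/2, (9/4)ε). Then 0 < |s + 10| < δ forces both bounds, so |(-9s + 9)/(s + 1) + 11| < ε.

δ = min(9/2, (9/4)ε)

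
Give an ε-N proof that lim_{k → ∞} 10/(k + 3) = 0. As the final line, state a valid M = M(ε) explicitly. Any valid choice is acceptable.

Let ε > 0 be given. For k ≥ 1, |10/(k + 3) − 0| = 10/(k + 3) ≤ 10/k.
We need 10/k < ε, i.e. k > 10/ε.
Take M = 10/ε. If k > M then |10/(k + 3)| ≤ 10/k < ε.

M = 10/ε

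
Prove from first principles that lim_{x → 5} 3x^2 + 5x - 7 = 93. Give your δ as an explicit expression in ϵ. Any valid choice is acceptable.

Fix ϵ > 0. We want δ > 0 such that 0 < |x − 5| < δ implies |(3x^2 + 5x - 7) − 93| < ϵ.
(3x^2 + 5x - 7) − 93 = 3x^2 + 5x - 100 = (x − 5)(3x + 20).
So |(3x^2 + 5x - 7) − 93| = |x − 5|·|3x + 20|.
Require δ ≤ 1. Then |x − 5| < 1 gives |x| < 6, and by the triangle inequality |3x + 20| ≤ 3·6 + 20 = 38.
Hence |(3x^2 + 5x - 7) − 93| ≤ 38|x − 5| < ϵ provided |x − 5| < ϵ/38.
Take δ = min(1, ϵ/38). Then 0 < |x − 5| < δ gives both |x − 5| < 1 and |x − 5| < ϵ/38, so |(3x^2 + 5x - 7) − 93| < ϵ.

δ = min(1, ϵ/38)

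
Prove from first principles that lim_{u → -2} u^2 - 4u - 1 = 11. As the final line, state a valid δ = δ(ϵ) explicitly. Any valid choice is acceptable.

δ = min(1, ϵ/9)

Let ϵ > 0. We want δ > 0 such that 0 < |u + 2| < δ implies |(u^2 - 4u - 1) − 11| < ϵ.
(u^2 - 4u - 1) − 11 = u^2 - 4u - 12 = (u + 2)(u - 6).
So |(u^2 - 4u - 1) − 11| = |u + 2|·|u - 6|.
Assume first that |u + 2| < 1, so |u| < 3. Then |u - 6| ≤ 3 + 6 = 9.
Hence |(u^2 - 4u - 1) − 11| ≤ 9|u + 2| < ϵ provided |u + 2| < ϵ/9.
Take δ = min(1, ϵ/9). Then 0 < |u + 2| < δ gives both |u + 2| < 1 and |u + 2| < ϵ/9, so |(u^2 - 4u - 1) − 11| < ϵ.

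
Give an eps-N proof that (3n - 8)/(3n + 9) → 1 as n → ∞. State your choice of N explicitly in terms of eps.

N = (17/3)/eps

Fix eps > 0. For n ≥ 1, |(3n - 8)/(3n + 9) − 1| = |-51|/(3(3n + 9)) = 51/(3(3n + 9)).
Since 3n + 9 ≥ 3n for n ≥ 1, this is ≤ 51/(3·3n) = (17/3)/n.
So |(3n - 8)/(3n + 9) − 1| < eps whenever n > (17/3)/eps.
Take N = (17/3)/eps. If n > N then |(3n - 8)/(3n + 9) − 1| ≤ (17/3)/n < eps.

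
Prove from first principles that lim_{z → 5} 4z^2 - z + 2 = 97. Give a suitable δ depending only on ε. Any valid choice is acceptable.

Suppose ε > 0. We want δ > 0 such that 0 < |z − 5| < δ implies |(4z^2 - z + 2) − 97| < ε.
(4z^2 - z + 2) − 97 = 4z^2 - z - 95 = (z − 5)(4z + 19).
So |(4z^2 - z + 2) − 97| = |z − 5|·|4z + 19|.
Require δ ≤ 1. Then |z − 5| < 1 gives |z| < 6, and by the triangle inequality |4z + 19| ≤ 4·6 + 19 = 43.
Hence |(4z^2 - z + 2) − 97| ≤ 43|z − 5| < ε provided |z − 5| < ε/43.
Take δ = min(1, ε/43). Then 0 < |z − 5| < δ gives both |z − 5| < 1 and |z − 5| < ε/43, so |(4z^2 - z + 2) − 97| < ε.

δ = min(1, ε/43)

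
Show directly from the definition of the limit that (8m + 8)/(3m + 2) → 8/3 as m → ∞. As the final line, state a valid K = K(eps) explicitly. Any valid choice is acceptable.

K = (8/9)/eps

Let eps > 0 be given. For m ≥ 1, |(8m + 8)/(3m + 2) − (8/3)| = |8|/(3(3m + 2)) = 8/(3(3m + 2)).
Since 3m + 2 ≥ 3m for m ≥ 1, this is ≤ 8/(3·3m) = (8/9)/m.
So |(8m + 8)/(3m + 2) − (8/3)| < eps whenever m > (8/9)/eps.
Take K = (8/9)/eps. If m > K then |(8m + 8)/(3m + 2) − (8/3)| ≤ (8/9)/m < eps.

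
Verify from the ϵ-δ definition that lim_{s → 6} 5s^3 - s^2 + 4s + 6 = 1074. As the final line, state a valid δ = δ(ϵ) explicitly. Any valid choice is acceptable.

δ = min(1, ϵ/626)

Fix ϵ > 0. We want δ > 0 such that 0 < |s − 6| < δ implies |(5s^3 - s^2 + 4s + 6) − 1074| < ϵ.
(5s^3 - s^2 + 4s + 6) − 1074 = 5s^3 - s^2 + 4s - 1068 = (s − 6)(5s^2 + 29s + 178).
So |(5s^3 - s^2 + 4s + 6) − 1074| = |s − 6|·|5s^2 + 29s + 178|.
Require δ ≤ 1. Then |s − 6| < 1 gives |s| < 7, and by the triangle inequality |5s^2 + 29s + 178| ≤ 5·7^2 + 29·7 + 178 = 626.
Hence |(5s^3 - s^2 + 4s + 6) − 1074| ≤ 626|s − 6| < ϵ provided |s − 6| < ϵ/626.
Choosing δ = min(1, ϵ/626) ensures both conditions, hence |(5s^3 - s^2 + 4s + 6) − 1074| < ϵ.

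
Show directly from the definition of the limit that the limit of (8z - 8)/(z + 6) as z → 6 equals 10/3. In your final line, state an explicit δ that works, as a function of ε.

δ = min(6, (9/7)ε)

Let ε > 0. We want δ > 0 with 0 < |z − 6| < δ ⇒ |(8z - 8)/(z + 6) − (10/3)| < ε.
Combining over a common denominator, (8z - 8)/(z + 6) − (10/3) = [(8z - 8)·12 − 40·(z + 6)] / [12·(z + 6)] = 56(z − 6) / (12(z + 6)).
So |(8z - 8)/(z + 6) − (10/3)| = 56|z − 6| / (12·|z + 6|).
Restrict δ ≤ 6. Then |z − 6| < 6 gives |z + 6| = |(z − 6) + 12| ≥ 12 − 6 = 6.
Hence |(8z - 8)/(z + 6) − (10/3)| < 56|z − 6|/(12·6) = (7/9)|z − 6|, which is < ε once |z − 6| < (9/7)ε.
Take δ = min(6, (9/7)ε). Then 0 < |z − 6| < δ forces both bounds, so |(8z - 8)/(z + 6) − (10/3)| < ε.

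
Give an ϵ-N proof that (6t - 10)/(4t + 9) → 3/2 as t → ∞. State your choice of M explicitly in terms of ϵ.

M = (47/8)/ϵ

Suppose ϵ > 0. We seek M > 0 such that t > M implies |(6t - 10)/(4t + 9) − (3/2)| < ϵ.
(6t - 10)/(4t + 9) − (3/2) = (4(6t - 10) − 6(4t + 9)) / (4(4t + 9)) = -94/(4(4t + 9)).
For t > 0 we have 4t + 9 > 4t, so |(6t - 10)/(4t + 9) − (3/2)| = 94/(4(4t + 9)) < 94/(4·4t) = (47/8)/t.
Thus |(6t - 10)/(4t + 9) − (3/2)| < ϵ whenever t > (47/8)/ϵ.
Take M = (47/8)/ϵ. If t > M then |(6t - 10)/(4t + 9) − (3/2)| < (47/8)/t < ϵ.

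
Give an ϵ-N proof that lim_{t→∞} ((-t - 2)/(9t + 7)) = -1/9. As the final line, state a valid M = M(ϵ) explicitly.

Fix ϵ > 0. We seek M > 0 such that t > M implies |(-t - 2)/(9t + 7) + 1/9| < ϵ.
(-t - 2)/(9t + 7) + 1/9 = (9(-t - 2) − (-1)(9t + 7)) / (9(9t + 7)) = -11/(9(9t + 7)).
For t > 0 we have 9t + 7 > 9t, so |(-t - 2)/(9t + 7) + 1/9| = 11/(9(9t + 7)) < 11/(9·9t) = (11/81)/t.
Thus |(-t - 2)/(9t + 7) + 1/9| < ϵ whenever t > (11/81)/ϵ.
Take M = (11/81)/ϵ. If t > M then |(-t - 2)/(9t + 7) + 1/9| < (11/81)/t < ϵ.

M = (11/81)/ϵ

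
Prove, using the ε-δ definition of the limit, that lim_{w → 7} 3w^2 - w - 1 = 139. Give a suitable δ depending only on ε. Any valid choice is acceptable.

δ = min(1, ε/44)

Let ε > 0 be given. We want δ > 0 such that 0 < |w − 7| < δ implies |(3w^2 - w - 1) − 139| < ε.
(3w^2 - w - 1) − 139 = 3w^2 - w - 140 = (w − 7)(3w + 20).
So |(3w^2 - w - 1) − 139| = |w − 7|·|3w + 20|.
Require δ ≤ 1. Then |w − 7| < 1 gives |w| < 8, and by the triangle inequality |3w + 20| ≤ 3·8 + 20 = 44.
Hence |(3w^2 - w - 1) − 139| ≤ 44|w − 7| < ε provided |w − 7| < ε/44.
Take δ = min(1, ε/44). Then 0 < |w − 7| < δ gives both |w − 7| < 1 and |w − 7| < ε/44, so |(3w^2 - w - 1) − 139| < ε.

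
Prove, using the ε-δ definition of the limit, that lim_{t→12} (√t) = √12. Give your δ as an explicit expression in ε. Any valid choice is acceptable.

δ = min(12, √12·ε)

Suppose ε > 0. We want δ > 0 such that 0 < |t − 12| < δ implies |√t − √12| < ε.
Rationalise: √t − √12 = (t − 12)/(√t + √12), so |√t − √12| = |t − 12|/(√t + √12).
Restrict δ ≤ 12 so that |t − 12| < 12 forces t > 0, and then √t + √12 > √12.
Hence |√t − √12| < |t − 12|/√12, which is < ε once |t − 12| < √12·ε.
Take δ = min(12, √12·ε). If 0 < |t − 12| < δ then t > 0 and |√t − √12| < |t − 12|/√12 < ε.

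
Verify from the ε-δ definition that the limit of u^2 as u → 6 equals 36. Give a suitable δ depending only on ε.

δ = min(2, ε/14)

Let ε > 0 be given. We seek δ > 0 with 0 < |u − 6| < δ ⇒ |u^2 − 36| < ε.
Factor: u^2 − 36 = (u − 6)(u + 6), so |u^2 − 36| = |u − 6|·|u + 6|.
Impose δ ≤ 2 so that |u| < 8; then |u + 6| ≤ 14.
Hence |u^2 − 36| ≤ 14|u − 6|, which is < ε once |u − 6| < ε/14.
Take δ = min(2, ε/14). If 0 < |u − 6| < δ then both bounds hold and |u^2 − 36| ≤ 14|u − 6| < 14·(ε/14) = ε.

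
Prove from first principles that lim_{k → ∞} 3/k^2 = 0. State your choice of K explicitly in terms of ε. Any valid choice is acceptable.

K = (3/ε)^{1/2}

Let ε > 0. For k ≥ 1, |3/k^2 − 0| = 3/k^2.
3/k^2 < ε ⇔ k^2 > 3/ε ⇔ k > (3/ε)^{1/2}.
Take K = (3/ε)^{1/2}. Then k > K implies 3/k^2 < ε.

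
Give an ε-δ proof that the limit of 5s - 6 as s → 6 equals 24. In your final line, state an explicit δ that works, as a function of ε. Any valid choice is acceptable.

Fix ε > 0. We need δ > 0 so that 0 < |s − 6| < δ implies |(5s - 6) − 24| < ε.
|(5s - 6) − 24| = |5s - 30| = 5|s − 6|.
So 5|s − 6| < ε exactly when |s − 6| < ε/5.
Take δ = ε/5. If 0 < |s − 6| < δ then |(5s - 6) − 24| = 5|s − 6| < 5·(ε/5) = ε.

δ = ε/5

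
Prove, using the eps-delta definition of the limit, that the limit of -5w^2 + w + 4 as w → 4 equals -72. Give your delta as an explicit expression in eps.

Suppose eps > 0. We want delta > 0 such that 0 < |w − 4| < delta implies |(-5w^2 + w + 4) + 72| < eps.
(-5w^2 + w + 4) + 72 = -5w^2 + w + 76 = (w − 4)(-5w - 19).
So |(-5w^2 + w + 4) + 72| = |w − 4|·|-5w - 19|.
Assume first that |w − 4| < 1, so |w| < 5. Then |-5w - 19| ≤ 5·5 + 19 = 44.
Hence |(-5w^2 + w + 4) + 72| ≤ 44|w − 4| < eps provided |w − 4| < eps/44.
Choosing delta = min(1, eps/44) ensures both conditions, hence |(-5w^2 + w + 4) + 72| < eps.

delta = min(1, eps/44)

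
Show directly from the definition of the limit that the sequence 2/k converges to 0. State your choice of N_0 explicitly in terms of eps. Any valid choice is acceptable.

Let eps > 0 be given. For k ≥ 1, |2/k − 0| = 2/(k) ≤ 2/k.
We need 2/k < eps, i.e. k > 2/eps.
Take N_0 = 2/eps. If k > N_0 then |2/k| ≤ 2/k < eps.

N_0 = 2/eps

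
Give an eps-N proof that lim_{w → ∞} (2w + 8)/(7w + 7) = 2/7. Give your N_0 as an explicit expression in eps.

Suppose eps > 0. We seek N_0 > 0 such that w > N_0 implies |(2w + 8)/(7w + 7) − (2/7)| < eps.
(2w + 8)/(7w + 7) − (2/7) = (7(2w + 8) − 2(7w + 7)) / (7(7w + 7)) = 42/(7(7w + 7)).
For w > 0 we have 7w + 7 > 7w, so |(2w + 8)/(7w + 7) − (2/7)| = 42/(7(7w + 7)) < 42/(7·7w) = (6/7)/w.
Thus |(2w + 8)/(7w + 7) − (2/7)| < eps whenever w > (6/7)/eps.
Take N_0 = (6/7)/eps. If w > N_0 then |(2w + 8)/(7w + 7) − (2/7)| < (6/7)/w < eps.

N_0 = (6/7)/eps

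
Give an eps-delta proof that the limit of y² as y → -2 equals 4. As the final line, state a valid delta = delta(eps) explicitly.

Let eps > 0. We seek delta > 0 with 0 < |y + 2| < delta ⇒ |y² − 4| < eps.
Factor: y² − 4 = (y + 2)(y - 2), so |y² − 4| = |y + 2|·|y - 2|.
Restrict delta ≤ 1. Then |y + 2| < 1 gives |y| < 3, so by the triangle inequality |y - 2| ≤ 3 + 2 = 5.
Hence |y² − 4| ≤ 5|y + 2|, which is < eps once |y + 2| < eps/5.
Take delta = min(1, eps/5). If 0 < |y + 2| < delta then both bounds hold and |y² − 4| ≤ 5|y + 2| < 5·(eps/5) = eps.

delta = min(1, eps/5)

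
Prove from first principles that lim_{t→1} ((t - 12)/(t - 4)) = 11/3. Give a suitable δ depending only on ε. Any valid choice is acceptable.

Let ε > 0 be given. We want δ > 0 with 0 < |t − 1| < δ ⇒ |(t - 12)/(t - 4) − (11/3)| < ε.
Combining over a common denominator, (t - 12)/(t - 4) − (11/3) = [(t - 12)·(-3) − (-11)·(t - 4)] / [(-3)·(t - 4)] = 8(t − 1) / ((-3)(t - 4)).
So |(t - 12)/(t - 4) − (11/3)| = 8|t − 1| / (3·|t − 4|).
Restrict δ ≤ 3/2. Then |t − 1| < 3/2 gives |t − 4| = |(t − 1) + (-3)| ≥ 3 − 3/2 = 3/2.
Hence |(t - 12)/(t - 4) − (11/3)| < 8|t − 1|/(3·(3/2)) = (16/9)|t − 1|, which is < ε once |t − 1| < (9/16)ε.
Take δ = min(3/2, (9/16)ε). Then 0 < |t − 1| < δ forces both bounds, so |(t - 12)/(t - 4) − (11/3)| < ε.

δ = min(3/2, (9/16)ε)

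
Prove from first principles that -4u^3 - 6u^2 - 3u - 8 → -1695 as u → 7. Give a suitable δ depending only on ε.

δ = min(1, ε/769)

Fix ε > 0. We want δ > 0 such that 0 < |u − 7| < δ implies |(-4u^3 - 6u^2 - 3u - 8) + 1695| < ε.
(-4u^3 - 6u^2 - 3u - 8) + 1695 = -4u^3 - 6u^2 - 3u + 1687 = (u − 7)(-4u^2 - 34u - 241).
So |(-4u^3 - 6u^2 - 3u - 8) + 1695| = |u − 7|·|-4u^2 - 34u - 241|.
Require δ ≤ 1. Then |u − 7| < 1 gives |u| < 8, and by the triangle inequality |-4u^2 - 34u - 241| ≤ 4·8^2 + 34·8 + 241 = 769.
Hence |(-4u^3 - 6u^2 - 3u - 8) + 1695| ≤ 769|u − 7| < ε provided |u − 7| < ε/769.
Take δ = min(1, ε/769). Then 0 < |u − 7| < δ gives both |u − 7| < 1 and |u − 7| < ε/769, so |(-4u^3 - 6u^2 - 3u - 8) + 1695| < ε.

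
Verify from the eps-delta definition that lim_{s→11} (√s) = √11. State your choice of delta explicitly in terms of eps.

delta = min(11, √11·eps)

Suppose eps > 0. We want delta > 0 such that 0 < |s − 11| < delta implies |√s − √11| < eps.
Rationalise: √s − √11 = (s − 11)/(√s + √11), so |√s − √11| = |s − 11|/(√s + √11).
Restrict delta ≤ 11 so that |s − 11| < 11 forces s > 0, and then √s + √11 > √11.
Hence |√s − √11| < |s − 11|/√11, which is < eps once |s − 11| < √11·eps.
Take delta = min(11, √11·eps). If 0 < |s − 11| < delta then s > 0 and |√s − √11| < |s − 11|/√11 < eps.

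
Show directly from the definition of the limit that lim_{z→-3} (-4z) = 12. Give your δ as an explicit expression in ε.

δ = ε/4

Let ε > 0. We need δ > 0 so that 0 < |z + 3| < δ implies |(-4z) − 12| < ε.
|(-4z) − 12| = |-4z - 12| = 4|z + 3|.
Thus it suffices that |z + 3| < ε/4.
Take δ = ε/4. If 0 < |z + 3| < δ then |(-4z) − 12| = 4|z + 3| < 4·(ε/4) = ε.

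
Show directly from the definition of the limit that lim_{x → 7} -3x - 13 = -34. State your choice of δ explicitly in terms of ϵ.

δ = ϵ/3

Let ϵ > 0 be given. We need δ > 0 so that 0 < |x − 7| < δ implies |(-3x - 13) + 34| < ϵ.
|(-3x - 13) + 34| = |-3x + 21| = 3|x − 7|.
Thus it suffices that |x − 7| < ϵ/3.
Take δ = ϵ/3. If 0 < |x − 7| < δ then |(-3x - 13) + 34| = 3|x − 7| < 3·(ϵ/3) = ϵ.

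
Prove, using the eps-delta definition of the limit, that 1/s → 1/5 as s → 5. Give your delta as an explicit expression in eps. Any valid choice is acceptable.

Let eps > 0 be given. We seek delta > 0 such that 0 < |s − 5| < delta implies |1/s − (1/5)| < eps.
|1/s − (1/5)| = |5 − s|/(5·|s|) = |s − 5|/(5|s|).
Restrict delta ≤ 5/2. Then |s − 5| < 5/2 gives |s| > 5/2, so 5|s| > 25/2.
Then |1/s − (1/5)| < |s − 5|/(25/2), which is < eps when |s − 5| < (25/2)eps.
Take delta = min(5/2, (25/2)eps). Then 0 < |s − 5| < delta gives both |s − 5| < 5/2 and |s − 5| < (25/2)eps, so |1/s − (1/5)| < eps.

delta = min(5/2, (25/2)eps)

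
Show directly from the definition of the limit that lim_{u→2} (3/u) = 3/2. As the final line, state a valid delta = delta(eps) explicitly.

Fix eps > 0. We seek delta > 0 such that 0 < |u − 2| < delta implies |3/u − (3/2)| < eps.
|3/u − (3/2)| = 3·|2 − u|/(2·|u|) = 3|u − 2|/(2|u|).
Require delta ≤ 1 so that |u| > 2 − 1 = 1, hence 2|u| > 2.
Then |3/u − (3/2)| < 3|u − 2|/2, which is < eps when |u − 2| < (2/3)eps.
Take delta = min(1, (2/3)eps). Then 0 < |u − 2| < delta gives both |u − 2| < 1 and |u − 2| < (2/3)eps, so |3/u − (3/2)| < eps.

delta = min(1, (2/3)eps)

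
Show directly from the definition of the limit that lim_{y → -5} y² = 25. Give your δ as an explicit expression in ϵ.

Fix ϵ > 0. We seek δ > 0 with 0 < |y + 5| < δ ⇒ |y² − 25| < ϵ.
Factor: y² − 25 = (y + 5)(y - 5), so |y² − 25| = |y + 5|·|y - 5|.
Impose δ ≤ 2 so that |y| < 7; then |y - 5| ≤ 12.
Hence |y² − 25| ≤ 12|y + 5|, which is < ϵ once |y + 5| < ϵ/12.
Take δ = min(2, ϵ/12). If 0 < |y + 5| < δ then both bounds hold and |y² − 25| ≤ 12|y + 5| < 12·(ϵ/12) = ϵ.

δ = min(2, ϵ/12)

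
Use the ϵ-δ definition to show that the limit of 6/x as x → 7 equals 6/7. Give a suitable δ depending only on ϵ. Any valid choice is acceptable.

δ = min(7/2, (49/12)ϵ)

Let ϵ > 0. We seek δ > 0 such that 0 < |x − 7| < δ implies |6/x − (6/7)| < ϵ.
|6/x − (6/7)| = 6·|7 − x|/(7·|x|) = 6|x − 7|/(7|x|).
Restrict δ ≤ 7/2. Then |x − 7| < 7/2 gives |x| > 7/2, so 7|x| > 49/2.
Then |6/x − (6/7)| < 6|x − 7|/(49/2), which is < ϵ when |x − 7| < (49/12)ϵ.
Take δ = min(7/2, (49/12)ϵ). Then 0 < |x − 7| < δ gives both |x − 7| < 7/2 and |x − 7| < (49/12)ϵ, so |6/x − (6/7)| < ϵ.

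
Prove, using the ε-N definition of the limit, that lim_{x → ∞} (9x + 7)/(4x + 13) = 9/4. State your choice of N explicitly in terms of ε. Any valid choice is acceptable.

Let ε > 0 be given. We seek N > 0 such that x > N implies |(9x + 7)/(4x + 13) − (9/4)| < ε.
(9x + 7)/(4x + 13) − (9/4) = (4(9x + 7) − 9(4x + 13)) / (4(4x + 13)) = -89/(4(4x + 13)).
For x > 0 we have 4x + 13 > 4x, so |(9x + 7)/(4x + 13) − (9/4)| = 89/(4(4x + 13)) < 89/(4·4x) = (89/16)/x.
Thus |(9x + 7)/(4x + 13) − (9/4)| < ε whenever x > (89/16)/ε.
Take N = (89/16)/ε. If x > N then |(9x + 7)/(4x + 13) − (9/4)| < (89/16)/x < ε.

N = (89/16)/ε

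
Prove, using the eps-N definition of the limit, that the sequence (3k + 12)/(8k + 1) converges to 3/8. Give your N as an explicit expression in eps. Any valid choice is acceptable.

Let eps > 0. For k ≥ 1, |(3k + 12)/(8k + 1) − (3/8)| = |93|/(8(8k + 1)) = 93/(8(8k + 1)).
Since 8k + 1 ≥ 8k for k ≥ 1, this is ≤ 93/(8·8k) = (93/64)/k.
So |(3k + 12)/(8k + 1) − (3/8)| < eps whenever k > (93/64)/eps.
Take N = (93/64)/eps. If k > N then |(3k + 12)/(8k + 1) − (3/8)| ≤ (93/64)/k < eps.

N = (93/64)/eps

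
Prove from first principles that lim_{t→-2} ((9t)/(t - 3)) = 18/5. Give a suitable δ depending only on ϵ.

Suppose ϵ > 0. We want δ > 0 with 0 < |t + 2| < δ ⇒ |(9t)/(t - 3) − (18/5)| < ϵ.
Combining over a common denominator, (9t)/(t - 3) − (18/5) = [(9t)·(-5) − (-18)·(t - 3)] / [(-5)·(t - 3)] = -27(t + 2) / ((-5)(t - 3)).
So |(9t)/(t - 3) − (18/5)| = 27|t + 2| / (5·|t − 3|).
Restrict δ ≤ 5/2. Then |t + 2| < 5/2 gives |t − 3| = |(t + 2) + (-5)| ≥ 5 − 5/2 = 5/2.
Hence |(9t)/(t - 3) − (18/5)| < 27|t + 2|/(5·(5/2)) = (54/25)|t + 2|, which is < ϵ once |t + 2| < (25/54)ϵ.
Take δ = min(5/2, (25/54)ϵ). Then 0 < |t + 2| < δ forces both bounds, so |(9t)/(t - 3) − (18/5)| < ϵ.

δ = min(5/2, (25/54)ϵ)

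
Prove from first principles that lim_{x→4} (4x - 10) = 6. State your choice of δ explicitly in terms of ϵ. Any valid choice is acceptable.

Let ϵ > 0. We need δ > 0 so that 0 < |x − 4| < δ implies |(4x - 10) − 6| < ϵ.
|(4x - 10) − 6| = |4x - 16| = 4|x − 4|.
So 4|x − 4| < ϵ exactly when |x − 4| < ϵ/4.
Take δ = ϵ/4. If 0 < |x − 4| < δ then |(4x - 10) − 6| = 4|x − 4| < 4·(ϵ/4) = ϵ.

δ = ϵ/4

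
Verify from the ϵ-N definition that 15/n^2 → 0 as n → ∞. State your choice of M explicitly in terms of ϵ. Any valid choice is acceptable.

Let ϵ > 0 be given. For n ≥ 1, |15/n^2 − 0| = 15/n^2.
15/n^2 < ϵ ⇔ n^2 > 15/ϵ ⇔ n > (15/ϵ)^{1/2}.
Take M = (15/ϵ)^{1/2}. Then n > M implies 15/n^2 < ϵ.

M = (15/ϵ)^{1/2}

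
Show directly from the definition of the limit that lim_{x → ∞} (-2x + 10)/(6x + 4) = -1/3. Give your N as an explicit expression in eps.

N = (17/9)/eps

Suppose eps > 0. We seek N > 0 such that x > N implies |(-2x + 10)/(6x + 4) + 1/3| < eps.
(-2x + 10)/(6x + 4) + 1/3 = (6(-2x + 10) − (-2)(6x + 4)) / (6(6x + 4)) = 68/(6(6x + 4)).
For x > 0 we have 6x + 4 > 6x, so |(-2x + 10)/(6x + 4) + 1/3| = 68/(6(6x + 4)) < 68/(6·6x) = (17/9)/x.
Thus |(-2x + 10)/(6x + 4) + 1/3| < eps whenever x > (17/9)/eps.
Take N = (17/9)/eps. If x > N then |(-2x + 10)/(6x + 4) + 1/3| < (17/9)/x < eps.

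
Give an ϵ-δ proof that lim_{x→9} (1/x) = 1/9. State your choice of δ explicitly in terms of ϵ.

δ = min(9/2, (81/2)ϵ)

Suppose ϵ > 0. We seek δ > 0 such that 0 < |x − 9| < δ implies |1/x − (1/9)| < ϵ.
|1/x − (1/9)| = |9 − x|/(9·|x|) = |x − 9|/(9|x|).
Require δ ≤ 9/2 so that |x| > 9 − 9/2 = 9/2, hence 9|x| > 81/2.
Then |1/x − (1/9)| < |x − 9|/(81/2), which is < ϵ when |x − 9| < (81/2)ϵ.
Take δ = min(9/2, (81/2)ϵ). Then 0 < |x − 9| < δ gives both |x − 9| < 9/2 and |x − 9| < (81/2)ϵ, so |1/x − (1/9)| < ϵ.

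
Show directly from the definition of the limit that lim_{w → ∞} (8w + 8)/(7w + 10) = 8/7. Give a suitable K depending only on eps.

K = (24/49)/eps

Suppose eps > 0. We seek K > 0 such that w > K implies |(8w + 8)/(7w + 10) − (8/7)| < eps.
(8w + 8)/(7w + 10) − (8/7) = (7(8w + 8) − 8(7w + 10)) / (7(7w + 10)) = -24/(7(7w + 10)).
For w > 0 we have 7w + 10 > 7w, so |(8w + 8)/(7w + 10) − (8/7)| = 24/(7(7w + 10)) < 24/(7·7w) = (24/49)/w.
Thus |(8w + 8)/(7w + 10) − (8/7)| < eps whenever w > (24/49)/eps.
Take K = (24/49)/eps. If w > K then |(8w + 8)/(7w + 10) − (8/7)| < (24/49)/w < eps.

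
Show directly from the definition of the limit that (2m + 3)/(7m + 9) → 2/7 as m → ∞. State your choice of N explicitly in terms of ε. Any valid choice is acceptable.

N = (3/49)/ε

Suppose ε > 0. For m ≥ 1, |(2m + 3)/(7m + 9) − (2/7)| = |3|/(7(7m + 9)) = 3/(7(7m + 9)).
Since 7m + 9 ≥ 7m for m ≥ 1, this is ≤ 3/(7·7m) = (3/49)/m.
So |(2m + 3)/(7m + 9) − (2/7)| < ε whenever m > (3/49)/ε.
Take N = (3/49)/ε. If m > N then |(2m + 3)/(7m + 9) − (2/7)| ≤ (3/49)/m < ε.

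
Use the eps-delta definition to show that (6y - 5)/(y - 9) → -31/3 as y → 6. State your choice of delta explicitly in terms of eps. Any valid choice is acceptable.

delta = min(3/2, (9/98)eps)

Let eps > 0. We want delta > 0 with 0 < |y − 6| < delta ⇒ |(6y - 5)/(y - 9) + 31/3| < eps.
Combining over a common denominator, (6y - 5)/(y - 9) + 31/3 = [(6y - 5)·(-3) − 31·(y - 9)] / [(-3)·(y - 9)] = -49(y − 6) / ((-3)(y - 9)).
So |(6y - 5)/(y - 9) + 31/3| = 49|y − 6| / (3·|y − 9|).
Require delta ≤ 3/2, so |y − 9| ≥ |-3| − |y − 6| > 3 − 3/2 = 3/2.
Hence |(6y - 5)/(y - 9) + 31/3| < 49|y − 6|/(3·(3/2)) = (98/9)|y − 6|, which is < eps once |y − 6| < (9/98)eps.
Take delta = min(3/2, (9/98)eps). Then 0 < |y − 6| < delta forces both bounds, so |(6y - 5)/(y - 9) + 31/3| < eps.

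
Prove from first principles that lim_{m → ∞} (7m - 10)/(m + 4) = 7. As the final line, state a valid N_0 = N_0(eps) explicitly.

Suppose eps > 0. For m ≥ 1, |(7m - 10)/(m + 4) − 7| = |-38|/((m + 4)) = 38/((m + 4)).
Since m + 4 ≥ m for m ≥ 1, this is ≤ 38/(m) = 38/m.
So |(7m - 10)/(m + 4) − 7| < eps whenever m > 38/eps.
Take N_0 = 38/eps. If m > N_0 then |(7m - 10)/(m + 4) − 7| ≤ 38/m < eps.

N_0 = 38/eps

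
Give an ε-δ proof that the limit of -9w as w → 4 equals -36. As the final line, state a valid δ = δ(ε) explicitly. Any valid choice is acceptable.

Suppose ε > 0. We need δ > 0 so that 0 < |w − 4| < δ implies |(-9w) + 36| < ε.
|(-9w) + 36| = |-9w + 36| = 9|w − 4|.
So 9|w − 4| < ε exactly when |w − 4| < ε/9.
Take δ = ε/9. If 0 < |w − 4| < δ then |(-9w) + 36| = 9|w − 4| < 9·(ε/9) = ε.

δ = ε/9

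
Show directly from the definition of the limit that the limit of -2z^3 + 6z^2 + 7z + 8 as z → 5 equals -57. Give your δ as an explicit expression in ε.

Let ε > 0 be given. We want δ > 0 such that 0 < |z − 5| < δ implies |(-2z^3 + 6z^2 + 7z + 8) + 57| < ε.
(-2z^3 + 6z^2 + 7z + 8) + 57 = -2z^3 + 6z^2 + 7z + 65 = (z − 5)(-2z^2 - 4z - 13).
So |(-2z^3 + 6z^2 + 7z + 8) + 57| = |z − 5|·|-2z^2 - 4z - 13|.
Assume first that |z − 5| < 1, so |z| < 6. Then |-2z^2 - 4z - 13| ≤ 2·6^2 + 4·6 + 13 = 109.
Hence |(-2z^3 + 6z^2 + 7z + 8) + 57| ≤ 109|z − 5| < ε provided |z − 5| < ε/109.
Choosing δ = min(1, ε/109) ensures both conditions, hence |(-2z^3 + 6z^2 + 7z + 8) + 57| < ε.

δ = min(1, ε/109)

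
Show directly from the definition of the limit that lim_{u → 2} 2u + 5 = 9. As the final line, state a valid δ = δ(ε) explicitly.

δ = ε/2

Let ε > 0 be given. We need δ > 0 so that 0 < |u − 2| < δ implies |(2u + 5) − 9| < ε.
|(2u + 5) − 9| = |2u - 4| = 2|u − 2|.
So 2|u − 2| < ε exactly when |u − 2| < ε/2.
Take δ = ε/2. If 0 < |u − 2| < δ then |(2u + 5) − 9| = 2|u − 2| < 2·(ε/2) = ε.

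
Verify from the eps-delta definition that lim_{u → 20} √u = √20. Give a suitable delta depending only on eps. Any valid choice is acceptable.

Suppose eps > 0. We want delta > 0 such that 0 < |u − 20| < delta implies |√u − √20| < eps.
Multiplying by the conjugate, |√u − √20| = |u − 20|/(√u + √20).
Restrict delta ≤ 20 so that |u − 20| < 20 forces u > 0, and then √u + √20 > √20.
Hence |√u − √20| < |u − 20|/√20, which is < eps once |u − 20| < √20·eps.
Take delta = min(20, √20·eps). If 0 < |u − 20| < delta then u > 0 and |√u − √20| < |u − 20|/√20 < eps.

delta = min(20, √20·eps)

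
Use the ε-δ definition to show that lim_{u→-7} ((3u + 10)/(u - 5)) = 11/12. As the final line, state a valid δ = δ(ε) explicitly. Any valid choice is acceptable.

δ = min(6, (72/25)ε)

Let ε > 0. We want δ > 0 with 0 < |u + 7| < δ ⇒ |(3u + 10)/(u - 5) − (11/12)| < ε.
Combining over a common denominator, (3u + 10)/(u - 5) − (11/12) = [(3u + 10)·(-12) − (-11)·(u - 5)] / [(-12)·(u - 5)] = -25(u + 7) / ((-12)(u - 5)).
So |(3u + 10)/(u - 5) − (11/12)| = 25|u + 7| / (12·|u − 5|).
Restrict δ ≤ 6. Then |u + 7| < 6 gives |u − 5| = |(u + 7) + (-12)| ≥ 12 − 6 = 6.
Hence |(3u + 10)/(u - 5) − (11/12)| < 25|u + 7|/(12·6) = (25/72)|u + 7|, which is < ε once |u + 7| < (72/25)ε.
Take δ = min(6, (72/25)ε). Then 0 < |u + 7| < δ forces both bounds, so |(3u + 10)/(u - 5) − (11/12)| < ε.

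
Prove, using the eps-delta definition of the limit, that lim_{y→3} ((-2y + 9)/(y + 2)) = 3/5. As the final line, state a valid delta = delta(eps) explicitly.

Fix eps > 0. We want delta > 0 with 0 < |y − 3| < delta ⇒ |(-2y + 9)/(y + 2) − (3/5)| < eps.
Combining over a common denominator, (-2y + 9)/(y + 2) − (3/5) = [(-2y + 9)·5 − 3·(y + 2)] / [5·(y + 2)] = -13(y − 3) / (5(y + 2)).
So |(-2y + 9)/(y + 2) − (3/5)| = 13|y − 3| / (5·|y + 2|).
Restrict delta ≤ 5/2. Then |y − 3| < 5/2 gives |y + 2| = |(y − 3) + 5| ≥ 5 − 5/2 = 5/2.
Hence |(-2y + 9)/(y + 2) − (3/5)| < 13|y − 3|/(5·(5/2)) = (26/25)|y − 3|, which is < eps once |y − 3| < (25/26)eps.
Take delta = min(5/2, (25/26)eps). Then 0 < |y − 3| < delta forces both bounds, so |(-2y + 9)/(y + 2) − (3/5)| < eps.

delta = min(5/2, (25/26)eps)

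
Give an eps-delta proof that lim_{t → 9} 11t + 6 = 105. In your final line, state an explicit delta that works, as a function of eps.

Let eps > 0 be given. We need delta > 0 so that 0 < |t − 9| < delta implies |(11t + 6) − 105| < eps.
|(11t + 6) − 105| = |11t - 99| = 11|t − 9|.
So 11|t − 9| < eps exactly when |t − 9| < eps/11.
Take delta = eps/11. If 0 < |t − 9| < delta then |(11t + 6) − 105| = 11|t − 9| < 11·(eps/11) = eps.

delta = eps/11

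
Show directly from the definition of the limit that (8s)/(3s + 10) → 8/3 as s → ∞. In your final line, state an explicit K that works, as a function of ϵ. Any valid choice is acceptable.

Let ϵ > 0 be given. We seek K > 0 such that s > K implies |(8s)/(3s + 10) − (8/3)| < ϵ.
(8s)/(3s + 10) − (8/3) = (3(8s) − 8(3s + 10)) / (3(3s + 10)) = -80/(3(3s + 10)).
For s > 0 we have 3s + 10 > 3s, so |(8s)/(3s + 10) − (8/3)| = 80/(3(3s + 10)) < 80/(3·3s) = (80/9)/s.
Thus |(8s)/(3s + 10) − (8/3)| < ϵ whenever s > (80/9)/ϵ.
Take K = (80/9)/ϵ. If s > K then |(8s)/(3s + 10) − (8/3)| < (80/9)/s < ϵ.

K = (80/9)/ϵ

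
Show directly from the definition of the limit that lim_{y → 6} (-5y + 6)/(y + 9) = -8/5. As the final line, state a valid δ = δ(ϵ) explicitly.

δ = min(15/2, (75/34)ϵ)

Let ϵ > 0. We want δ > 0 with 0 < |y − 6| < δ ⇒ |(-5y + 6)/(y + 9) + 8/5| < ϵ.
Combining over a common denominator, (-5y + 6)/(y + 9) + 8/5 = [(-5y + 6)·15 − (-24)·(y + 9)] / [15·(y + 9)] = -51(y − 6) / (15(y + 9)).
So |(-5y + 6)/(y + 9) + 8/5| = 51|y − 6| / (15·|y + 9|).
Restrict δ ≤ 15/2. Then |y − 6| < 15/2 gives |y + 9| = |(y − 6) + 15| ≥ 15 − 15/2 = 15/2.
Hence |(-5y + 6)/(y + 9) + 8/5| < 51|y − 6|/(15·(15/2)) = (34/75)|y − 6|, which is < ϵ once |y − 6| < (75/34)ϵ.
Take δ = min(15/2, (75/34)ϵ). Then 0 < |y − 6| < δ forces both bounds, so |(-5y + 6)/(y + 9) + 8/5| < ϵ.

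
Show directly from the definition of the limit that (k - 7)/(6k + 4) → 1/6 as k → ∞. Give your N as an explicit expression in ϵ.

Suppose ϵ > 0. For k ≥ 1, |(k - 7)/(6k + 4) − (1/6)| = |-46|/(6(6k + 4)) = 46/(6(6k + 4)).
Since 6k + 4 ≥ 6k for k ≥ 1, this is ≤ 46/(6·6k) = (23/18)/k.
So |(k - 7)/(6k + 4) − (1/6)| < ϵ whenever k > (23/18)/ϵ.
Take N = (23/18)/ϵ. If k > N then |(k - 7)/(6k + 4) − (1/6)| ≤ (23/18)/k < ϵ.

N = (23/18)/ϵ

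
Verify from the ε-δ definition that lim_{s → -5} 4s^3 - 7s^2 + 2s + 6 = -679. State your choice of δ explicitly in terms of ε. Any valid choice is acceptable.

Let ε > 0 be given. We want δ > 0 such that 0 < |s + 5| < δ implies |(4s^3 - 7s^2 + 2s + 6) + 679| < ε.
(4s^3 - 7s^2 + 2s + 6) + 679 = 4s^3 - 7s^2 + 2s + 685 = (s + 5)(4s^2 - 27s + 137).
So |(4s^3 - 7s^2 + 2s + 6) + 679| = |s + 5|·|4s^2 - 27s + 137|.
Require δ ≤ 1. Then |s + 5| < 1 gives |s| < 6, and by the triangle inequality |4s^2 - 27s + 137| ≤ 4·6^2 + 27·6 + 137 = 443.
Hence |(4s^3 - 7s^2 + 2s + 6) + 679| ≤ 443|s + 5| < ε provided |s + 5| < ε/443.
Choosing δ = min(1, ε/443) ensures both conditions, hence |(4s^3 - 7s^2 + 2s + 6) + 679| < ε.

δ = min(1, ε/443)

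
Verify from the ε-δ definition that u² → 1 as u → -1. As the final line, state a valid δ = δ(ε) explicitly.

δ = min(1, ε/3)

Let ε > 0. We seek δ > 0 with 0 < |u + 1| < δ ⇒ |u² − 1| < ε.
Factor: u² − 1 = (u + 1)(u - 1), so |u² − 1| = |u + 1|·|u - 1|.
Restrict δ ≤ 1. Then |u + 1| < 1 gives |u| < 2, so by the triangle inequality |u - 1| ≤ 2 + 1 = 3.
Hence |u² − 1| ≤ 3|u + 1|, which is < ε once |u + 1| < ε/3.
Take δ = min(1, ε/3). If 0 < |u + 1| < δ then both bounds hold and |u² − 1| ≤ 3|u + 1| < 3·(ε/3) = ε.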